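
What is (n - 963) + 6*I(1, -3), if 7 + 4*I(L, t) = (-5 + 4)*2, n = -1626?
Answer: -5205/2 ≈ -2602.5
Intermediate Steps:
I(L, t) = -9/4 (I(L, t) = -7/4 + ((-5 + 4)*2)/4 = -7/4 + (-1*2)/4 = -7/4 + (1/4)*(-2) = -7/4 - 1/2 = -9/4)
(n - 963) + 6*I(1, -3) = (-1626 - 963) + 6*(-9/4) = -2589 - 27/2 = -5205/2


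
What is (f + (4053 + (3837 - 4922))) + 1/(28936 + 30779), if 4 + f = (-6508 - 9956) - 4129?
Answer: -1052715734/59715 ≈ -17629.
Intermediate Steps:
f = -20597 (f = -4 + ((-6508 - 9956) - 4129) = -4 + (-16464 - 4129) = -4 - 20593 = -20597)
(f + (4053 + (3837 - 4922))) + 1/(28936 + 30779) = (-20597 + (4053 + (3837 - 4922))) + 1/(28936 + 30779) = (-20597 + (4053 - 1085)) + 1/59715 = (-20597 + 2968) + 1/59715 = -17629 + 1/59715 = -1052715734/59715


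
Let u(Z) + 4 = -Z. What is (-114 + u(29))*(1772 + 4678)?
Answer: -948150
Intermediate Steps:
u(Z) = -4 - Z
(-114 + u(29))*(1772 + 4678) = (-114 + (-4 - 1*29))*(1772 + 4678) = (-114 + (-4 - 29))*6450 = (-114 - 33)*6450 = -147*6450 = -948150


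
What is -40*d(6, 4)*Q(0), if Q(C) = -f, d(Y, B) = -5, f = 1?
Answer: -200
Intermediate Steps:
Q(C) = -1 (Q(C) = -1*1 = -1)
-40*d(6, 4)*Q(0) = -40*(-5)*(-1) = -(-200)*(-1) = -1*200 = -200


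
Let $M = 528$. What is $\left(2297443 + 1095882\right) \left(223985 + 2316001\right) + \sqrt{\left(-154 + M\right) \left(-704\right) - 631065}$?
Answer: $8618997993450 + i \sqrt{894361} \approx 8.619 \cdot 10^{12} + 945.71 i$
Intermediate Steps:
$\left(2297443 + 1095882\right) \left(223985 + 2316001\right) + \sqrt{\left(-154 + M\right) \left(-704\right) - 631065} = \left(2297443 + 1095882\right) \left(223985 + 2316001\right) + \sqrt{\left(-154 + 528\right) \left(-704\right) - 631065} = 3393325 \cdot 2539986 + \sqrt{374 \left(-704\right) - 631065} = 8618997993450 + \sqrt{-263296 - 631065} = 8618997993450 + \sqrt{-894361} = 8618997993450 + i \sqrt{894361}$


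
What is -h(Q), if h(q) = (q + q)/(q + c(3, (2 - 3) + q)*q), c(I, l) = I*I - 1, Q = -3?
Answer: -2/9 ≈ -0.22222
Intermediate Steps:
c(I, l) = -1 + I² (c(I, l) = I² - 1 = -1 + I²)
h(q) = 2/9 (h(q) = (q + q)/(q + (-1 + 3²)*q) = (2*q)/(q + (-1 + 9)*q) = (2*q)/(q + 8*q) = (2*q)/((9*q)) = (2*q)*(1/(9*q)) = 2/9)
-h(Q) = -1*2/9 = -2/9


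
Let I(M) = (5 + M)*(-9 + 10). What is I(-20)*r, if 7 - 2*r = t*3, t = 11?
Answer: 195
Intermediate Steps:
I(M) = 5 + M (I(M) = (5 + M)*1 = 5 + M)
r = -13 (r = 7/2 - 11*3/2 = 7/2 - 1/2*33 = 7/2 - 33/2 = -13)
I(-20)*r = (5 - 20)*(-13) = -15*(-13) = 195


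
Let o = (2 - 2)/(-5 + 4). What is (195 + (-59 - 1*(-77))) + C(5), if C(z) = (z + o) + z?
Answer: 223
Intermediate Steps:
o = 0 (o = 0/(-1) = 0*(-1) = 0)
C(z) = 2*z (C(z) = (z + 0) + z = z + z = 2*z)
(195 + (-59 - 1*(-77))) + C(5) = (195 + (-59 - 1*(-77))) + 2*5 = (195 + (-59 + 77)) + 10 = (195 + 18) + 10 = 213 + 10 = 223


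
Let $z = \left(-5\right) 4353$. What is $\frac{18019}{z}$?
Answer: $- \frac{18019}{21765} \approx -0.82789$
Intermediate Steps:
$z = -21765$
$\frac{18019}{z} = \frac{18019}{-21765} = 18019 \left(- \frac{1}{21765}\right) = - \frac{18019}{21765}$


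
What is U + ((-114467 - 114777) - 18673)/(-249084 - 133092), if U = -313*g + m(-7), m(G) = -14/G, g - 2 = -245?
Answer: 9689645551/127392 ≈ 76062.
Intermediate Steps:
g = -243 (g = 2 - 245 = -243)
U = 76061 (U = -313*(-243) - 14/(-7) = 76059 - 14*(-⅐) = 76059 + 2 = 76061)
U + ((-114467 - 114777) - 18673)/(-249084 - 133092) = 76061 + ((-114467 - 114777) - 18673)/(-249084 - 133092) = 76061 + (-229244 - 18673)/(-382176) = 76061 - 247917*(-1/382176) = 76061 + 82639/127392 = 9689645551/127392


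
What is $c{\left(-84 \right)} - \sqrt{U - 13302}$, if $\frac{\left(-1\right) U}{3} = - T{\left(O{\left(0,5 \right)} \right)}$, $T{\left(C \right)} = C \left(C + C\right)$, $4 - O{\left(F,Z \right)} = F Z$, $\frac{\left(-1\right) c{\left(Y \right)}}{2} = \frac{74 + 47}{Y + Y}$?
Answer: $\frac{121}{84} - i \sqrt{13206} \approx 1.4405 - 114.92 i$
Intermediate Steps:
$c{\left(Y \right)} = - \frac{121}{Y}$ ($c{\left(Y \right)} = - 2 \frac{74 + 47}{Y + Y} = - 2 \frac{121}{2 Y} = - \frac{121}{Y}$)
$O{\left(F,Z \right)} = 4 - F Z$
$T{\left(C \right)} = 2 C^{2}$ ($T{\left(C \right)} = C 2 C = 2 C^{2}$)
$U = 96$ ($U = - 3 \left(- 2 \left(4 - 0 \cdot 5\right)^{2}\right) = - 3 \left(- 2 \left(4 + 0\right)^{2}\right) = - 3 \left(- 2 \cdot 4^{2}\right) = - 3 \left(- 2 \cdot 16\right) = - 3 \left(\left(-1\right) 32\right) = \left(-3\right) \left(-32\right) = 96$)
$c{\left(-84 \right)} - \sqrt{U - 13302} = - \frac{121}{-84} - \sqrt{96 - 13302} = \left(-121\right) \left(- \frac{1}{84}\right) - \sqrt{-13206} = \frac{121}{84} - i \sqrt{13206}$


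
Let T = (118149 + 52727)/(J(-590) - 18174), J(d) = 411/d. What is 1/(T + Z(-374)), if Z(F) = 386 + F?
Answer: 10723071/27860012 ≈ 0.38489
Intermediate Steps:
T = -100816840/10723071 (T = (118149 + 52727)/(411/(-590) - 18174) = 170876/(411*(-1/590) - 18174) = 170876/(-411/590 - 18174) = 170876/(-10723071/590) = 170876*(-590/10723071) = -100816840/10723071 ≈ -9.4019)
1/(T + Z(-374)) = 1/(-100816840/10723071 + (386 - 374)) = 1/(-100816840/10723071 + 12) = 1/(27860012/10723071) = 10723071/27860012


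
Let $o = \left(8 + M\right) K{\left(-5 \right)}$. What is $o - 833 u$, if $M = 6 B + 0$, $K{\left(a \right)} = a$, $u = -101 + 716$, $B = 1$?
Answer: $-512365$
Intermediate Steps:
$u = 615$
$M = 6$ ($M = 6 \cdot 1 + 0 = 6 + 0 = 6$)
$o = -70$ ($o = \left(8 + 6\right) \left(-5\right) = 14 \left(-5\right) = -70$)
$o - 833 u = -70 - 512295 = -512365$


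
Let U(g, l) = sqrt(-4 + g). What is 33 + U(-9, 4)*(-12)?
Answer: 33 - 12*I*sqrt(13) ≈ 33.0 - 43.267*I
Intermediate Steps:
33 + U(-9, 4)*(-12) = 33 + sqrt(-4 - 9)*(-12) = 33 + sqrt(-13)*(-12) = 33 + (I*sqrt(13))*(-12) = 33 - 12*I*sqrt(13)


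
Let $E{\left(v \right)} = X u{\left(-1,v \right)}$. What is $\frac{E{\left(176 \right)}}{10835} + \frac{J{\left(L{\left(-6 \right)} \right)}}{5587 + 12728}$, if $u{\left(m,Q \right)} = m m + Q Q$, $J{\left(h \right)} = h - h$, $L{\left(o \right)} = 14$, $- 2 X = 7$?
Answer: $- \frac{216839}{21670} \approx -10.006$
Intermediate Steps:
$X = - \frac{7}{2}$ ($X = \left(- \frac{1}{2}\right) 7 = - \frac{7}{2} \approx -3.5$)
$J{\left(h \right)} = 0$
$u{\left(m,Q \right)} = Q^{2} + m^{2}$ ($u{\left(m,Q \right)} = m^{2} + Q^{2} = Q^{2} + m^{2}$)
$E{\left(v \right)} = - \frac{7}{2} - \frac{7 v^{2}}{2}$ ($E{\left(v \right)} = - \frac{7 \left(v^{2} + \left(-1\right)^{2}\right)}{2} = - \frac{7 \left(v^{2} + 1\right)}{2} = - \frac{7 \left(1 + v^{2}\right)}{2} = - \frac{7}{2} - \frac{7 v^{2}}{2}$)
$\frac{E{\left(176 \right)}}{10835} + \frac{J{\left(L{\left(-6 \right)} \right)}}{5587 + 12728} = \frac{- \frac{7}{2} - \frac{7 \cdot 176^{2}}{2}}{10835} + \frac{0}{5587 + 12728} = \left(- \frac{7}{2} - 108416\right) \frac{1}{10835} + \frac{0}{18315} = \left(- \frac{7}{2} - 108416\right) \frac{1}{10835} + 0 \cdot \frac{1}{18315} = \left(- \frac{216839}{2}\right) \frac{1}{10835} + 0 = - \frac{216839}{21670} + 0 = - \frac{216839}{21670}$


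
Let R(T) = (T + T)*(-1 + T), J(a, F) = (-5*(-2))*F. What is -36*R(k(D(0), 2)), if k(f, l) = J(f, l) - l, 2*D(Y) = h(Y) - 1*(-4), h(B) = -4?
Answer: -22032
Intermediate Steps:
J(a, F) = 10*F
D(Y) = 0 (D(Y) = (-4 - 1*(-4))/2 = (-4 + 4)/2 = (½)*0 = 0)
k(f, l) = 9*l (k(f, l) = 10*l - l = 9*l)
R(T) = 2*T*(-1 + T) (R(T) = (2*T)*(-1 + T) = 2*T*(-1 + T))
-36*R(k(D(0), 2)) = -72*9*2*(-1 + 9*2) = -72*18*(-1 + 18) = -72*18*17 = -36*612 = -22032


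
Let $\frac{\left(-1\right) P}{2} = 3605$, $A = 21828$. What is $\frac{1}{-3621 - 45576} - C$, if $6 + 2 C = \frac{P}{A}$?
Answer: $\frac{1132983235}{357957372} \approx 3.1651$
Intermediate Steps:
$P = -7210$ ($P = \left(-2\right) 3605 = -7210$)
$C = - \frac{69089}{21828}$ ($C = -3 + \frac{\left(-7210\right) \frac{1}{21828}}{2} = -3 + \frac{1}{2} \left(- \frac{3605}{10914}\right) = -3 - \frac{3605}{21828} = - \frac{69089}{21828} \approx -3.1652$)
$\frac{1}{-3621 - 45576} - C = \frac{1}{-3621 - 45576} - - \frac{69089}{21828} = \frac{1}{-49197} + \frac{69089}{21828} = - \frac{1}{49197} + \frac{69089}{21828} = \frac{1132983235}{357957372}$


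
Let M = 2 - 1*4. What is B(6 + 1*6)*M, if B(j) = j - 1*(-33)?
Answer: -90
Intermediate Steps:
M = -2 (M = 2 - 4 = -2)
B(j) = 33 + j (B(j) = j + 33 = 33 + j)
B(6 + 1*6)*M = (33 + (6 + 1*6))*(-2) = (33 + (6 + 6))*(-2) = (33 + 12)*(-2) = 45*(-2) = -90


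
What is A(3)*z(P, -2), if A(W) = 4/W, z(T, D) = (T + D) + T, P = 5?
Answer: 32/3 ≈ 10.667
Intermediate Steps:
z(T, D) = D + 2*T (z(T, D) = (D + T) + T = D + 2*T)
A(3)*z(P, -2) = (4/3)*(-2 + 2*5) = (4*(⅓))*(-2 + 10) = (4/3)*8 = 32/3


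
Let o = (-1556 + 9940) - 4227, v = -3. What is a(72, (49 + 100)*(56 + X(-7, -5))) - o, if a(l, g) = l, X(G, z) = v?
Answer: -4085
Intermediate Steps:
X(G, z) = -3
o = 4157 (o = 8384 - 4227 = 4157)
a(72, (49 + 100)*(56 + X(-7, -5))) - o = 72 - 1*4157 = 72 - 4157 = -4085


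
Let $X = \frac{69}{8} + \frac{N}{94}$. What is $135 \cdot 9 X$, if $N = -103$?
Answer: $\frac{3439665}{376} \approx 9148.0$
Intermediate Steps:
$X = \frac{2831}{376}$ ($X = \frac{69}{8} - \frac{103}{94} = \frac{2831}{376} \approx 7.5293$)
$135 \cdot 9 X = 135 \cdot 9 \cdot \frac{2831}{376} = 1215 \cdot \frac{2831}{376} = \frac{3439665}{376}$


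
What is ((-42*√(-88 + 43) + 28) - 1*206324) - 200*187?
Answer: -243696 - 126*I*√5 ≈ -2.437e+5 - 281.74*I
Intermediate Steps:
((-42*√(-88 + 43) + 28) - 1*206324) - 200*187 = ((-126*I*√5 + 28) - 206324) - 37400 = ((28 - 126*I*√5) - 206324) - 37400 = (-206296 - 126*I*√5) - 37400 = -243696 - 126*I*√5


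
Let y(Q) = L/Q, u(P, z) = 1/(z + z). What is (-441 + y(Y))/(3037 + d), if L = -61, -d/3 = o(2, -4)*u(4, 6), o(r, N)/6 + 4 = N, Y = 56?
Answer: -24757/170744 ≈ -0.14499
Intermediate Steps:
u(P, z) = 1/(2*z)
o(r, N) = -24 + 6*N
d = 12 (d = -3*(-24 + 6*(-4))*(½)/6 = -3*(-24 - 24)*(½)*(⅙) = -(-144)/12 = -3*(-4) = 12)
y(Q) = -61/Q
(-441 + y(Y))/(3037 + d) = (-441 - 61/56)/(3037 + 12) = (-441 - 61*1/56)/3049 = (-441 - 61/56)*(1/3049) = -24757/56*1/3049 = -24757/170744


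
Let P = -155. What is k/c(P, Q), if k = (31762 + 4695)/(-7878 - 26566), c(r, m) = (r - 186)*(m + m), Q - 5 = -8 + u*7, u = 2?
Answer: 36457/258398888 ≈ 0.00014109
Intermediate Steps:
Q = 11 (Q = 5 + (-8 + 2*7) = 5 + (-8 + 14) = 5 + 6 = 11)
c(r, m) = 2*m*(-186 + r) (c(r, m) = (-186 + r)*(2*m) = 2*m*(-186 + r))
k = -36457/34444 (k = 36457/(-34444) = 36457*(-1/34444) = -36457/34444 ≈ -1.0584)
k/c(P, Q) = -36457*1/(22*(-186 - 155))/34444 = -36457/(34444*(2*11*(-341))) = -36457/34444/(-7502) = -36457/34444*(-1/7502) = 36457/258398888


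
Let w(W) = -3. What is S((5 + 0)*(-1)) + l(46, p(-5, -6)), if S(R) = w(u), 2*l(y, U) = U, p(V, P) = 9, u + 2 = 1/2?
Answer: 3/2 ≈ 1.5000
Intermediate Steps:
u = -3/2 (u = -2 + 1/2 = -2 + ½ = -3/2 ≈ -1.5000)
l(y, U) = U/2
S(R) = -3
S((5 + 0)*(-1)) + l(46, p(-5, -6)) = -3 + (½)*9 = -3 + 9/2 = 3/2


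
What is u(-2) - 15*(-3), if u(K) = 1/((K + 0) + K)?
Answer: 179/4 ≈ 44.750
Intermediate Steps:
u(K) = 1/(2*K) (u(K) = 1/(K + K) = 1/(2*K))
u(-2) - 15*(-3) = (1/2)/(-2) - 15*(-3) = (1/2)*(-1/2) + 45 = -1/4 + 45 = 179/4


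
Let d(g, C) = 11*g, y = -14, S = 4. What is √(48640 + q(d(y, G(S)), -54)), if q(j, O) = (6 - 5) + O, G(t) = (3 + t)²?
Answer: √48587 ≈ 220.42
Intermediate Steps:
q(j, O) = 1 + O
√(48640 + q(d(y, G(S)), -54)) = √(48640 + (1 - 54)) = √(48640 - 53) = √48587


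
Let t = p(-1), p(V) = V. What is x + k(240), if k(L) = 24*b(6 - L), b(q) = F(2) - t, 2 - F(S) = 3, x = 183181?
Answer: 183181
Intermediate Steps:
F(S) = -1 (F(S) = 2 - 1*3 = 2 - 3 = -1)
t = -1
b(q) = 0 (b(q) = -1 - 1*(-1) = -1 + 1 = 0)
k(L) = 0 (k(L) = 24*0 = 0)
x + k(240) = 183181 + 0 = 183181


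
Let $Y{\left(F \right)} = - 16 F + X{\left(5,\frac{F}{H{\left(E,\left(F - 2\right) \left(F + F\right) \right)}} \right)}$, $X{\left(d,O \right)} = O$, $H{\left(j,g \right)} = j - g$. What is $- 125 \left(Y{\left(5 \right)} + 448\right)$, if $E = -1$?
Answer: $- \frac{1425375}{31} \approx -45980.0$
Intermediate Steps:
$Y{\left(F \right)} = - 16 F + \frac{F}{-1 - 2 F \left(-2 + F\right)}$ ($Y{\left(F \right)} = - 16 F + \frac{F}{-1 - \left(F - 2\right) \left(F + F\right)} = - 16 F + \frac{F}{-1 - \left(-2 + F\right) 2 F} = - 16 F + \frac{F}{-1 - 2 F \left(-2 + F\right)}$)
$- 125 \left(Y{\left(5 \right)} + 448\right) = - 125 \left(\frac{5 \left(-17 - 160 \left(-2 + 5\right)\right)}{1 + 2 \cdot 5 \left(-2 + 5\right)} + 448\right) = - 125 \left(\frac{5 \left(-17 - 160 \cdot 3\right)}{1 + 2 \cdot 5 \cdot 3} + 448\right) = - 125 \left(\frac{5 \left(-17 - 480\right)}{1 + 30} + 448\right) = - 125 \left(5 \cdot \frac{1}{31} \left(-497\right) + 448\right) = - 125 \left(- \frac{2485}{31} + 448\right) = \left(-125\right) \frac{11403}{31} = - \frac{1425375}{31}$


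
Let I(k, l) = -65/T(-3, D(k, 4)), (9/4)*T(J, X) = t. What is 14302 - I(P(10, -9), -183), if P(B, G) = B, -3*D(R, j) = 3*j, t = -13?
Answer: 57163/4 ≈ 14291.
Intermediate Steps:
D(R, j) = -j
T(J, X) = -52/9 (T(J, X) = (4/9)*(-13) = -52/9)
I(k, l) = 45/4 (I(k, l) = -65/(-52/9) = -65*(-9/52) = 45/4)
14302 - I(P(10, -9), -183) = 14302 - 1*45/4 = 14302 - 45/4 = 57163/4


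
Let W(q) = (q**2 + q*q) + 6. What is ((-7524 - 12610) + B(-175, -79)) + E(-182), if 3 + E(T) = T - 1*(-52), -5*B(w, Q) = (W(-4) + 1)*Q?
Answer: -98254/5 ≈ -19651.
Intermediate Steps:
W(q) = 6 + 2*q**2 (W(q) = (q**2 + q**2) + 6 = 2*q**2 + 6 = 6 + 2*q**2)
B(w, Q) = -39*Q/5 (B(w, Q) = -((6 + 2*(-4)**2) + 1)*Q/5 = -((6 + 2*16) + 1)*Q/5 = -((6 + 32) + 1)*Q/5 = -(38 + 1)*Q/5 = -39*Q/5)
E(T) = 49 + T (E(T) = -3 + (T - 1*(-52)) = -3 + (T + 52) = -3 + (52 + T) = 49 + T)
((-7524 - 12610) + B(-175, -79)) + E(-182) = ((-7524 - 12610) - 39/5*(-79)) + (49 - 182) = (-20134 + 3081/5) - 133 = -97589/5 - 133 = -98254/5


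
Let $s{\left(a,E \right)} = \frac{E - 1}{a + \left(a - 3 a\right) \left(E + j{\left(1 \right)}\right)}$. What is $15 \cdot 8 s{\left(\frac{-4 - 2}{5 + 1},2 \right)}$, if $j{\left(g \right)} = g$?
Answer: $24$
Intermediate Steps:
$s{\left(a,E \right)} = \frac{-1 + E}{a - 2 a \left(1 + E\right)}$ ($s{\left(a,E \right)} = \frac{E - 1}{a + \left(a - 3 a\right) \left(E + 1\right)} = \frac{-1 + E}{a + - 2 a \left(1 + E\right)} = \frac{-1 + E}{a - 2 a \left(1 + E\right)}$)
$15 \cdot 8 s{\left(\frac{-4 - 2}{5 + 1},2 \right)} = 15 \cdot 8 \frac{1 - 2}{\frac{-4 - 2}{5 + 1} \left(1 + 2 \cdot 2\right)} = 120 \frac{1 - 2}{- \frac{6}{6} \left(1 + 4\right)} = 120 \frac{1}{\left(-6\right) \frac{1}{6}} \cdot \frac{1}{5} \left(-1\right) = 120 \frac{1}{-1} \cdot \frac{1}{5} \left(-1\right) = 120 \left(\left(-1\right) \frac{1}{5} \left(-1\right)\right) = 120 \cdot \frac{1}{5} = 24$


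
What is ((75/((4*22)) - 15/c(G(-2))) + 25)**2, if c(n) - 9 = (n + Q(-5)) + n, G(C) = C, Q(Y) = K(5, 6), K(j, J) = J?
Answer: 4644025/7744 ≈ 599.69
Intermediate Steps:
Q(Y) = 6
c(n) = 15 + 2*n (c(n) = 9 + ((n + 6) + n) = 9 + ((6 + n) + n) = 9 + (6 + 2*n) = 15 + 2*n)
((75/((4*22)) - 15/c(G(-2))) + 25)**2 = ((75/((4*22)) - 15/(15 + 2*(-2))) + 25)**2 = ((75/88 - 15/(15 - 4)) + 25)**2 = ((75*(1/88) - 15/11) + 25)**2 = ((75/88 - 15*1/11) + 25)**2 = ((75/88 - 15/11) + 25)**2 = (-45/88 + 25)**2 = (2155/88)**2 = 4644025/7744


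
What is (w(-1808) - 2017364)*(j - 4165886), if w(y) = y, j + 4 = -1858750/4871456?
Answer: 5122122378883584935/608932 ≈ 8.4117e+12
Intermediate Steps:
j = -10672287/2435728 (j = -4 - 1858750/4871456 = -4 - 1858750*1/4871456 = -4 - 929375/2435728 = -10672287/2435728 ≈ -4.3816)
(w(-1808) - 2017364)*(j - 4165886) = (-1808 - 2017364)*(-10672287/2435728 - 4165886) = -2019172*(-10146975847295/2435728) = 5122122378883584935/608932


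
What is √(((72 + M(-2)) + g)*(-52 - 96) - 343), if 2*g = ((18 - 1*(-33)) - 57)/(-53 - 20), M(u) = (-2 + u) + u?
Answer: I*√53913931/73 ≈ 100.58*I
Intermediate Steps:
M(u) = -2 + 2*u
g = 3/73 (g = (((18 - 1*(-33)) - 57)/(-53 - 20))/2 = (((18 + 33) - 57)/(-73))/2 = ((51 - 57)*(-1/73))/2 = (-6*(-1/73))/2 = (½)*(6/73) = 3/73 ≈ 0.041096)
√(((72 + M(-2)) + g)*(-52 - 96) - 343) = √(((72 + (-2 + 2*(-2))) + 3/73)*(-52 - 96) - 343) = √(((72 + (-2 - 4)) + 3/73)*(-148) - 343) = √(((72 - 6) + 3/73)*(-148) - 343) = √((66 + 3/73)*(-148) - 343) = √((4821/73)*(-148) - 343) = √(-713508/73 - 343) = √(-738547/73) = I*√53913931/73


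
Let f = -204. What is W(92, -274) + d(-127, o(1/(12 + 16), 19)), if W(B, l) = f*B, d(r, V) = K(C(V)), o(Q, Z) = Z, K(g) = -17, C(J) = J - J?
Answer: -18785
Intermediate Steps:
C(J) = 0
d(r, V) = -17
W(B, l) = -204*B
W(92, -274) + d(-127, o(1/(12 + 16), 19)) = -204*92 - 17 = -18768 - 17 = -18785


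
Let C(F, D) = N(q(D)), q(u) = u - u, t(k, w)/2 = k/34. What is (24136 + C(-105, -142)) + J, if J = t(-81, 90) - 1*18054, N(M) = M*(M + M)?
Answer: 103313/17 ≈ 6077.2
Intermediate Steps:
t(k, w) = k/17 (t(k, w) = 2*(k/34) = k/17)
q(u) = 0
N(M) = 2*M**2 (N(M) = M*(2*M) = 2*M**2)
C(F, D) = 0 (C(F, D) = 2*0**2 = 2*0 = 0)
J = -306999/17 (J = (1/17)*(-81) - 1*18054 = -81/17 - 18054 = -306999/17 ≈ -18059.)
(24136 + C(-105, -142)) + J = (24136 + 0) - 306999/17 = 24136 - 306999/17 = 103313/17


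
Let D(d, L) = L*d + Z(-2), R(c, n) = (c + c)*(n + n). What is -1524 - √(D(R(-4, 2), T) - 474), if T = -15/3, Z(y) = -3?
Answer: -1524 - I*√317 ≈ -1524.0 - 17.805*I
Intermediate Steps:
T = -5 (T = -15*⅓ = -5)
R(c, n) = 4*c*n (R(c, n) = (2*c)*(2*n) = 4*c*n)
D(d, L) = -3 + L*d (D(d, L) = L*d - 3 = -3 + L*d)
-1524 - √(D(R(-4, 2), T) - 474) = -1524 - √((-3 - 20*(-4)*2) - 474) = -1524 - √((-3 - 5*(-32)) - 474) = -1524 - √((-3 + 160) - 474) = -1524 - √(157 - 474) = -1524 - √(-317) = -1524 - I*√317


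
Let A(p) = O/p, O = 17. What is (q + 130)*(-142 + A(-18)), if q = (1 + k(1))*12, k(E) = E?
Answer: -198121/9 ≈ -22013.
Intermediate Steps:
q = 24 (q = (1 + 1)*12 = 2*12 = 24)
A(p) = 17/p
(q + 130)*(-142 + A(-18)) = (24 + 130)*(-142 + 17/(-18)) = 154*(-142 + 17*(-1/18)) = 154*(-142 - 17/18) = 154*(-2573/18) = -198121/9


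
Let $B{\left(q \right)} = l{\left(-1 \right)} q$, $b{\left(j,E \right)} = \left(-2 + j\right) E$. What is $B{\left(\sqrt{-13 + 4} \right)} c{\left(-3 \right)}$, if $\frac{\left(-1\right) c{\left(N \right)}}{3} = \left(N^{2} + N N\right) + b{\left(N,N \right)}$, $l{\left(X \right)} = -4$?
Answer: $1188 i \approx 1188.0 i$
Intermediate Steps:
$b{\left(j,E \right)} = E \left(-2 + j\right)$
$c{\left(N \right)} = - 6 N^{2} - 3 N \left(-2 + N\right)$ ($c{\left(N \right)} = - 3 \left(\left(N^{2} + N N\right) + N \left(-2 + N\right)\right) = - 3 \left(\left(N^{2} + N^{2}\right) + N \left(-2 + N\right)\right) = - 3 \left(2 N^{2} + N \left(-2 + N\right)\right) = - 6 N^{2} - 3 N \left(-2 + N\right)$)
$B{\left(q \right)} = - 4 q$
$B{\left(\sqrt{-13 + 4} \right)} c{\left(-3 \right)} = - 4 \sqrt{-13 + 4} \cdot 3 \left(-3\right) \left(2 - -9\right) = - 4 \sqrt{-9} \cdot 3 \left(-3\right) \left(2 + 9\right) = - 4 \cdot 3 i 3 \left(-3\right) 11 = - 12 i \left(-99\right) = 1188 i$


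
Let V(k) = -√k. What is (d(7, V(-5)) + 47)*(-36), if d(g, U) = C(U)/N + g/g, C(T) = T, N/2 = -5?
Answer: -1728 - 18*I*√5/5 ≈ -1728.0 - 8.0499*I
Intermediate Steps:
N = -10 (N = 2*(-5) = -10)
d(g, U) = 1 - U/10 (d(g, U) = U/(-10) + g/g = U*(-⅒) + 1 = -U/10 + 1 = 1 - U/10)
(d(7, V(-5)) + 47)*(-36) = ((1 - (-1)*√(-5)/10) + 47)*(-36) = ((1 - (-1)*I*√5/10) + 47)*(-36) = ((1 + I*√5/10) + 47)*(-36) = (48 + I*√5/10)*(-36) = -1728 - 18*I*√5/5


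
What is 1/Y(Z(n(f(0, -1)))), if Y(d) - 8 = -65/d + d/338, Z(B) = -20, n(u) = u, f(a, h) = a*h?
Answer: 676/7565 ≈ 0.089359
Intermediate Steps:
Y(d) = 8 - 65/d + d/338 (Y(d) = 8 + (-65/d + d/338) = 8 - 65/d + d/338)
1/Y(Z(n(f(0, -1)))) = 1/(8 - 65/(-20) + (1/338)*(-20)) = 1/(8 - 65*(-1/20) - 10/169) = 1/(8 + 13/4 - 10/169) = 1/(7565/676) = 676/7565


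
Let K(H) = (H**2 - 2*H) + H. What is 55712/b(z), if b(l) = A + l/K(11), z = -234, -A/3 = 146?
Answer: -3064160/24207 ≈ -126.58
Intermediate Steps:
A = -438 (A = -3*146 = -438)
K(H) = H**2 - H
b(l) = -438 + l/110 (b(l) = -438 + l/((11*(-1 + 11))) = -438 + l/((11*10)) = -438 + l/110)
55712/b(z) = 55712/(-438 + (1/110)*(-234)) = 55712/(-438 - 117/55) = 55712/(-24207/55) = 55712*(-55/24207) = -3064160/24207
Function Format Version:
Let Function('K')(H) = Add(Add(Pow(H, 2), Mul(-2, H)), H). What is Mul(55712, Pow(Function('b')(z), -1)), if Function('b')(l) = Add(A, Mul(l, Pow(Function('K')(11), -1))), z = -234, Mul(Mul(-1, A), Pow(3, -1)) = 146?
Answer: Rational(-3064160, 24207) ≈ -126.58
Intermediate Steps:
A = -438 (A = Mul(-3, 146) = -438)
Function('K')(H) = Add(Pow(H, 2), Mul(-1, H))
Function('b')(l) = Add(-438, Mul(Rational(1, 110), l)) (Function('b')(l) = Add(-438, Mul(l, Pow(Mul(11, Add(-1, 11)), -1))) = Add(-438, Mul(l, Pow(Mul(11, 10), -1))) = Add(-438, Mul(l, Pow(110, -1))) = Add(-438, Mul(l, Rational(1, 110))) = Add(-438, Mul(Rational(1, 110), l)))
Mul(55712, Pow(Function('b')(z), -1)) = Mul(55712, Pow(Add(-438, Mul(Rational(1, 110), -234)), -1)) = Mul(55712, Pow(Add(-438, Rational(-117, 55)), -1)) = Mul(55712, Pow(Rational(-24207, 55), -1)) = Mul(55712, Rational(-55, 24207)) = Rational(-3064160, 24207)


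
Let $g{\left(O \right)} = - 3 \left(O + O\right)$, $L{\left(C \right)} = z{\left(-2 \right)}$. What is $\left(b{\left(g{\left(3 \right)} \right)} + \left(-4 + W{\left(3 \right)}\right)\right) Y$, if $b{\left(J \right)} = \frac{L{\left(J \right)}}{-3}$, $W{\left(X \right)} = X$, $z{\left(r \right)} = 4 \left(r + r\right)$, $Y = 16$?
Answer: $\frac{208}{3} \approx 69.333$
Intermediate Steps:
$z{\left(r \right)} = 8 r$ ($z{\left(r \right)} = 4 \cdot 2 r = 8 r$)
$L{\left(C \right)} = -16$ ($L{\left(C \right)} = 8 \left(-2\right) = -16$)
$g{\left(O \right)} = - 6 O$ ($g{\left(O \right)} = - 3 \cdot 2 O = - 6 O$)
$b{\left(J \right)} = \frac{16}{3}$ ($b{\left(J \right)} = - \frac{16}{-3} = \left(-16\right) \left(- \frac{1}{3}\right) = \frac{16}{3}$)
$\left(b{\left(g{\left(3 \right)} \right)} + \left(-4 + W{\left(3 \right)}\right)\right) Y = \left(\frac{16}{3} + \left(-4 + 3\right)\right) 16 = \left(\frac{16}{3} - 1\right) 16 = \frac{13}{3} \cdot 16 = \frac{208}{3}$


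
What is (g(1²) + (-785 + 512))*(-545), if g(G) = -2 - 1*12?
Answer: 156415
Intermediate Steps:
g(G) = -14 (g(G) = -2 - 12 = -14)
(g(1²) + (-785 + 512))*(-545) = (-14 + (-785 + 512))*(-545) = (-14 - 273)*(-545) = -287*(-545) = 156415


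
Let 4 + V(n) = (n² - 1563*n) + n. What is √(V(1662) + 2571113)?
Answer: √2737309 ≈ 1654.5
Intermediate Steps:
V(n) = -4 + n² - 1562*n (V(n) = -4 + ((n² - 1563*n) + n) = -4 + (n² - 1562*n) = -4 + n² - 1562*n)
√(V(1662) + 2571113) = √((-4 + 1662² - 1562*1662) + 2571113) = √((-4 + 2762244 - 2596044) + 2571113) = √(166196 + 2571113) = √2737309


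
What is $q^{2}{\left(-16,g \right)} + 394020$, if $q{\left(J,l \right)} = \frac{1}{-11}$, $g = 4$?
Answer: $\frac{47676421}{121} \approx 3.9402 \cdot 10^{5}$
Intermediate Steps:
$q{\left(J,l \right)} = - \frac{1}{11}$
$q^{2}{\left(-16,g \right)} + 394020 = \left(- \frac{1}{11}\right)^{2} + 394020 = \frac{1}{121} + 394020 = \frac{47676421}{121}$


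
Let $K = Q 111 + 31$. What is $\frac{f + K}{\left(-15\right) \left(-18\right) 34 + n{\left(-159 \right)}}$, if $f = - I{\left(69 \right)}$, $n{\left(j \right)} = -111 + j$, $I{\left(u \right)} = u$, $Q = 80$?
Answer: $\frac{4421}{4455} \approx 0.99237$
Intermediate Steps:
$f = -69$ ($f = \left(-1\right) 69 = -69$)
$K = 8911$ ($K = 80 \cdot 111 + 31 = 8880 + 31 = 8911$)
$\frac{f + K}{\left(-15\right) \left(-18\right) 34 + n{\left(-159 \right)}} = \frac{-69 + 8911}{\left(-15\right) \left(-18\right) 34 - 270} = \frac{8842}{270 \cdot 34 - 270} = \frac{8842}{9180 - 270} = \frac{8842}{8910} = 8842 \cdot \frac{1}{8910} = \frac{4421}{4455}$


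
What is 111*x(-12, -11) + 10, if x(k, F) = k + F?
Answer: -2543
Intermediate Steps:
x(k, F) = F + k
111*x(-12, -11) + 10 = 111*(-11 - 12) + 10 = 111*(-23) + 10 = -2553 + 10 = -2543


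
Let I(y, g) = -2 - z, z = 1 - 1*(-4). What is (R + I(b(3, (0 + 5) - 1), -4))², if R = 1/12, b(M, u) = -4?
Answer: 6889/144 ≈ 47.840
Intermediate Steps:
z = 5 (z = 1 + 4 = 5)
I(y, g) = -7 (I(y, g) = -2 - 1*5 = -2 - 5 = -7)
R = 1/12 ≈ 0.083333
(R + I(b(3, (0 + 5) - 1), -4))² = (1/12 - 7)² = (-83/12)² = 6889/144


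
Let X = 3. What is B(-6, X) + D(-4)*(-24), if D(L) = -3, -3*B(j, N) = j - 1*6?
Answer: 76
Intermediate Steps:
B(j, N) = 2 - j/3 (B(j, N) = -(j - 1*6)/3 = -(j - 6)/3 = -(-6 + j)/3 = 2 - j/3)
B(-6, X) + D(-4)*(-24) = (2 - 1/3*(-6)) - 3*(-24) = (2 + 2) + 72 = 4 + 72 = 76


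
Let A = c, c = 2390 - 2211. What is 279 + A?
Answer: 458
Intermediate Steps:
c = 179
A = 179
279 + A = 279 + 179 = 458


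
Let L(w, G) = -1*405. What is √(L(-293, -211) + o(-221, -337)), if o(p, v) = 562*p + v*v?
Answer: I*√11038 ≈ 105.06*I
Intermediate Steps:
o(p, v) = v² + 562*p (o(p, v) = 562*p + v² = v² + 562*p)
L(w, G) = -405
√(L(-293, -211) + o(-221, -337)) = √(-405 + ((-337)² + 562*(-221))) = √(-405 + (113569 - 124202)) = √(-405 - 10633) = √(-11038) = I*√11038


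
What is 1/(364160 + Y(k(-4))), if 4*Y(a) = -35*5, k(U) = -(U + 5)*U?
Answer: 4/1456465 ≈ 2.7464e-6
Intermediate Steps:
k(U) = -U*(5 + U) (k(U) = -(5 + U)*U = -U*(5 + U))
Y(a) = -175/4 (Y(a) = (-35*5)/4 = (1/4)*(-175) = -175/4)
1/(364160 + Y(k(-4))) = 1/(364160 - 175/4) = 1/(1456465/4) = 4/1456465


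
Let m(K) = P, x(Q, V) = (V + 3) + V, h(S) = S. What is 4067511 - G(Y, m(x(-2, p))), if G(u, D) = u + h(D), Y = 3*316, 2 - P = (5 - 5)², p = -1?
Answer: 4066561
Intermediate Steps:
P = 2 (P = 2 - (5 - 5)² = 2 - 1*0² = 2 - 1*0 = 2 + 0 = 2)
x(Q, V) = 3 + 2*V (x(Q, V) = (3 + V) + V = 3 + 2*V)
m(K) = 2
Y = 948
G(u, D) = D + u (G(u, D) = u + D = D + u)
4067511 - G(Y, m(x(-2, p))) = 4067511 - (2 + 948) = 4067511 - 1*950 = 4067511 - 950 = 4066561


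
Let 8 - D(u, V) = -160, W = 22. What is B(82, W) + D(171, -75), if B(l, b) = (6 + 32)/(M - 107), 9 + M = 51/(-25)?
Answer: 494818/2951 ≈ 167.68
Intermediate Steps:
M = -276/25 (M = -9 + 51/(-25) = -9 + 51*(-1/25) = -9 - 51/25 = -276/25 ≈ -11.040)
D(u, V) = 168 (D(u, V) = 8 - 1*(-160) = 8 + 160 = 168)
B(l, b) = -950/2951 (B(l, b) = (6 + 32)/(-276/25 - 107) = 38/(-2951/25) = 38*(-25/2951) = -950/2951)
B(82, W) + D(171, -75) = -950/2951 + 168 = 494818/2951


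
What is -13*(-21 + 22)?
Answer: -13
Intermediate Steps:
-13*(-21 + 22) = -13*1 = -13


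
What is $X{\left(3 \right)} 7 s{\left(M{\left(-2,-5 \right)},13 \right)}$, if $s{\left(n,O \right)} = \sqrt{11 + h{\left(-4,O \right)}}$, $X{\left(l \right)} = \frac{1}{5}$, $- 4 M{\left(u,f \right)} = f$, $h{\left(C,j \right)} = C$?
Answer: $\frac{7 \sqrt{7}}{5} \approx 3.7041$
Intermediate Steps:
$M{\left(u,f \right)} = - \frac{f}{4}$
$X{\left(l \right)} = \frac{1}{5}$
$s{\left(n,O \right)} = \sqrt{7}$ ($s{\left(n,O \right)} = \sqrt{11 - 4} = \sqrt{7}$)
$X{\left(3 \right)} 7 s{\left(M{\left(-2,-5 \right)},13 \right)} = \frac{1}{5} \cdot 7 \sqrt{7} = \frac{7 \sqrt{7}}{5}$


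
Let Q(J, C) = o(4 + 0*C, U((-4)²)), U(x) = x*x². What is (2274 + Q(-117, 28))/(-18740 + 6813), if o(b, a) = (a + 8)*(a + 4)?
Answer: -16828674/11927 ≈ -1411.0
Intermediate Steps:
U(x) = x³
o(b, a) = (4 + a)*(8 + a) (o(b, a) = (8 + a)*(4 + a) = (4 + a)*(8 + a))
Q(J, C) = 16826400 (Q(J, C) = 32 + (((-4)²)³)² + 12*((-4)²)³ = 32 + (16³)² + 12*16³ = 32 + 4096² + 12*4096 = 32 + 16777216 + 49152 = 16826400)
(2274 + Q(-117, 28))/(-18740 + 6813) = (2274 + 16826400)/(-18740 + 6813) = 16828674/(-11927) = 16828674*(-1/11927) = -16828674/11927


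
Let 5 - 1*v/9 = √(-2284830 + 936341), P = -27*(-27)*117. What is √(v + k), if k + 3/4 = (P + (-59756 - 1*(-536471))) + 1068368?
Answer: √(6521681 - 36*I*√1348489)/2 ≈ 1276.9 - 4.0925*I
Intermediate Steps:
P = 85293 (P = 729*117 = 85293)
k = 6521501/4 (k = -¾ + ((85293 + (-59756 - 1*(-536471))) + 1068368) = -¾ + ((85293 + (-59756 + 536471)) + 1068368) = -¾ + ((85293 + 476715) + 1068368) = -¾ + (562008 + 1068368) = -¾ + 1630376 = 6521501/4 ≈ 1.6304e+6)
v = 45 - 9*I*√1348489 (v = 45 - 9*√(-2284830 + 936341) = 45 - 9*I*√1348489 ≈ 45.0 - 10451.0*I)
√(v + k) = √((45 - 9*I*√1348489) + 6521501/4) = √(6521681/4 - 9*I*√1348489)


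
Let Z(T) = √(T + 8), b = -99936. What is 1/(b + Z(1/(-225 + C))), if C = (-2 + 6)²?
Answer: -6962208/695775218131 - √349239/2087325654393 ≈ -1.0007e-5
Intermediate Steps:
C = 16 (C = 4² = 16)
Z(T) = √(8 + T)
1/(b + Z(1/(-225 + C))) = 1/(-99936 + √(8 + 1/(-225 + 16))) = 1/(-99936 + √(8 + 1/(-209))) = 1/(-99936 + √(8 - 1/209)) = 1/(-99936 + √(1671/209)) = 1/(-99936 + √349239/209)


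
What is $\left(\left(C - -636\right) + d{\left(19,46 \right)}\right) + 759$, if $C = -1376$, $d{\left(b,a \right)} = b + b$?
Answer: $57$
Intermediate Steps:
$d{\left(b,a \right)} = 2 b$
$\left(\left(C - -636\right) + d{\left(19,46 \right)}\right) + 759 = \left(\left(-1376 - -636\right) + 2 \cdot 19\right) + 759 = \left(\left(-1376 + 636\right) + 38\right) + 759 = \left(-740 + 38\right) + 759 = -702 + 759 = 57$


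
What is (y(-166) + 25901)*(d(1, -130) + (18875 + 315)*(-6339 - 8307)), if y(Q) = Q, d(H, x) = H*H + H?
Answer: -7232995152430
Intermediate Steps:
d(H, x) = H + H² (d(H, x) = H² + H = H + H²)
(y(-166) + 25901)*(d(1, -130) + (18875 + 315)*(-6339 - 8307)) = (-166 + 25901)*(1*(1 + 1) + (18875 + 315)*(-6339 - 8307)) = 25735*(1*2 + 19190*(-14646)) = 25735*(2 - 281056740) = 25735*(-281056738) = -7232995152430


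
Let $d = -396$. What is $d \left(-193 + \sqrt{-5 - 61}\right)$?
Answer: $76428 - 396 i \sqrt{66} \approx 76428.0 - 3217.1 i$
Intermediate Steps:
$d \left(-193 + \sqrt{-5 - 61}\right) = - 396 \left(-193 + \sqrt{-5 - 61}\right) = - 396 \left(-193 + \sqrt{-66}\right) = - 396 \left(-193 + i \sqrt{66}\right) = 76428 - 396 i \sqrt{66}$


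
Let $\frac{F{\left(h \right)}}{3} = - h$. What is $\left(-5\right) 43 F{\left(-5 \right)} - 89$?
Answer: $-3314$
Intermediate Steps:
$F{\left(h \right)} = - 3 h$ ($F{\left(h \right)} = 3 \left(- h\right) = - 3 h$)
$\left(-5\right) 43 F{\left(-5 \right)} - 89 = \left(-5\right) 43 \left(\left(-3\right) \left(-5\right)\right) - 89 = \left(-215\right) 15 - 89 = -3225 - 89 = -3314$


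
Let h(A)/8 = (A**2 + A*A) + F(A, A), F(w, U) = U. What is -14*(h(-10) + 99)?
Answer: -22666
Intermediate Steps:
h(A) = 8*A + 16*A**2 (h(A) = 8*((A**2 + A*A) + A) = 8*((A**2 + A**2) + A) = 8*(2*A**2 + A) = 8*(A + 2*A**2) = 8*A + 16*A**2)
-14*(h(-10) + 99) = -14*(8*(-10)*(1 + 2*(-10)) + 99) = -14*(8*(-10)*(1 - 20) + 99) = -14*(8*(-10)*(-19) + 99) = -14*(1520 + 99) = -14*1619 = -22666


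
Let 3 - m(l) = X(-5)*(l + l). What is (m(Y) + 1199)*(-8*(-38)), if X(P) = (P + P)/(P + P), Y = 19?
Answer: 353856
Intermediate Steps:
X(P) = 1 (X(P) = (2*P)/((2*P)) = (2*P)*(1/(2*P)) = 1)
m(l) = 3 - 2*l (m(l) = 3 - (l + l) = 3 - 2*l)
(m(Y) + 1199)*(-8*(-38)) = ((3 - 2*19) + 1199)*(-8*(-38)) = ((3 - 38) + 1199)*304 = (-35 + 1199)*304 = 1164*304 = 353856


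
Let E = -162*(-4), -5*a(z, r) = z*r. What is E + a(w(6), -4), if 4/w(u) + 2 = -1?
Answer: 9704/15 ≈ 646.93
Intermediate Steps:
w(u) = -4/3 (w(u) = 4/(-2 - 1) = 4/(-3) = 4*(-⅓) = -4/3)
a(z, r) = -r*z/5 (a(z, r) = -z*r/5 = -r*z/5)
E = 648
E + a(w(6), -4) = 648 - ⅕*(-4)*(-4/3) = 648 - 16/15 = 9704/15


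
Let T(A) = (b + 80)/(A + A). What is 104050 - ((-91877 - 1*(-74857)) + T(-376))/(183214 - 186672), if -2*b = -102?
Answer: 38651497947/371488 ≈ 1.0405e+5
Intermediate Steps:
b = 51 (b = -½*(-102) = 51)
T(A) = 131/(2*A) (T(A) = (51 + 80)/(A + A) = 131/((2*A)) = 131*(1/(2*A)) = 131/(2*A))
104050 - ((-91877 - 1*(-74857)) + T(-376))/(183214 - 186672) = 104050 - ((-91877 - 1*(-74857)) + (131/2)/(-376))/(183214 - 186672) = 104050 - ((-91877 + 74857) + (131/2)*(-1/376))/(-3458) = 104050 - (-17020 - 131/752)*(-1)/3458 = 104050 - (-12799171)*(-1)/(752*3458) = 104050 - 1*1828453/371488 = 104050 - 1828453/371488 = 38651497947/371488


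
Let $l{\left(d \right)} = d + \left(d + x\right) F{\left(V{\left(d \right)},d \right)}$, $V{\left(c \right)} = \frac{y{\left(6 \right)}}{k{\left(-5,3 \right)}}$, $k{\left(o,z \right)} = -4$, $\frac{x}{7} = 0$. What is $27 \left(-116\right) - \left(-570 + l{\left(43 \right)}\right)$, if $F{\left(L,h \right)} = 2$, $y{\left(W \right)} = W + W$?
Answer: $-2691$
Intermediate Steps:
$x = 0$ ($x = 7 \cdot 0 = 0$)
$y{\left(W \right)} = 2 W$
$V{\left(c \right)} = -3$ ($V{\left(c \right)} = \frac{2 \cdot 6}{-4} = 12 \left(- \frac{1}{4}\right) = -3$)
$l{\left(d \right)} = 3 d$ ($l{\left(d \right)} = d + \left(d + 0\right) 2 = d + d 2 = d + 2 d = 3 d$)
$27 \left(-116\right) - \left(-570 + l{\left(43 \right)}\right) = 27 \left(-116\right) + \left(570 - 3 \cdot 43\right) = -3132 + \left(570 - 129\right) = -3132 + 441 = -2691$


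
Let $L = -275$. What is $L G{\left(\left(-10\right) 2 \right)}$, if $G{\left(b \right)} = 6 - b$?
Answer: $-7150$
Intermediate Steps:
$L G{\left(\left(-10\right) 2 \right)} = - 275 \left(6 - \left(-10\right) 2\right) = - 275 \left(6 - -20\right) = - 275 \left(6 + 20\right) = \left(-275\right) 26 = -7150$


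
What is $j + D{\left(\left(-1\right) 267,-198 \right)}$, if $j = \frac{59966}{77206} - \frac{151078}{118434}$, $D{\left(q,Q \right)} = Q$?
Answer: $- \frac{453759391204}{2285953851} \approx -198.5$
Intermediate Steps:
$j = - \frac{1140528706}{2285953851}$ ($j = 59966 \cdot \frac{1}{77206} - \frac{75539}{59217} = \frac{29983}{38603} - \frac{75539}{59217} = - \frac{1140528706}{2285953851} \approx -0.49893$)
$j + D{\left(\left(-1\right) 267,-198 \right)} = - \frac{1140528706}{2285953851} - 198 = - \frac{453759391204}{2285953851}$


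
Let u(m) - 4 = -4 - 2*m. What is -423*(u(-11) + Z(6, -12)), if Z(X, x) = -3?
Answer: -8037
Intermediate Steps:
u(m) = -2*m (u(m) = 4 + (-4 - 2*m) = -2*m)
-423*(u(-11) + Z(6, -12)) = -423*(-2*(-11) - 3) = -423*(22 - 3) = -423*19 = -8037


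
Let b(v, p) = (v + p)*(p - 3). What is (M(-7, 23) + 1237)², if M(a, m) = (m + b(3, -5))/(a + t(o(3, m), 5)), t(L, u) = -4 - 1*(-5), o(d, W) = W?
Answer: 6056521/4 ≈ 1.5141e+6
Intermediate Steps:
b(v, p) = (-3 + p)*(p + v) (b(v, p) = (p + v)*(-3 + p) = (-3 + p)*(p + v))
t(L, u) = 1 (t(L, u) = -4 + 5 = 1)
M(a, m) = (16 + m)/(1 + a) (M(a, m) = (m + ((-5)² - 3*(-5) - 3*3 - 5*3))/(a + 1) = (m + (25 + 15 - 9 - 15))/(1 + a) = (m + 16)/(1 + a) = (16 + m)/(1 + a))
(M(-7, 23) + 1237)² = ((16 + 23)/(1 - 7) + 1237)² = (39/(-6) + 1237)² = (-⅙*39 + 1237)² = (-13/2 + 1237)² = (2461/2)² = 6056521/4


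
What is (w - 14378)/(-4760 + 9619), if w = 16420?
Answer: 2042/4859 ≈ 0.42025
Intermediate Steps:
(w - 14378)/(-4760 + 9619) = (16420 - 14378)/(-4760 + 9619) = 2042/4859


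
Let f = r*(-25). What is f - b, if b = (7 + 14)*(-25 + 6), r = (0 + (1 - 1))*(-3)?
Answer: 399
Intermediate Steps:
r = 0 (r = (0 + 0)*(-3) = 0*(-3) = 0)
f = 0 (f = 0*(-25) = 0)
b = -399 (b = 21*(-19) = -399)
f - b = 0 - 1*(-399) = 0 + 399 = 399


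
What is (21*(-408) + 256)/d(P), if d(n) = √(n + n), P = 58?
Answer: -4156*√29/29 ≈ -771.75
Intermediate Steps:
d(n) = √2*√n (d(n) = √(2*n) = √2*√n)
(21*(-408) + 256)/d(P) = (21*(-408) + 256)/((√2*√58)) = (-8568 + 256)/((2*√29)) = -4156*√29/29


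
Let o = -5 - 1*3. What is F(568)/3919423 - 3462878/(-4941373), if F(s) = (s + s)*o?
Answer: 13527576481570/19367330987779 ≈ 0.69847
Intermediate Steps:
o = -8 (o = -5 - 3 = -8)
F(s) = -16*s (F(s) = (s + s)*(-8) = (2*s)*(-8) = -16*s)
F(568)/3919423 - 3462878/(-4941373) = -16*568/3919423 - 3462878/(-4941373) = -9088*1/3919423 - 3462878*(-1/4941373) = -9088/3919423 + 3462878/4941373 = 13527576481570/19367330987779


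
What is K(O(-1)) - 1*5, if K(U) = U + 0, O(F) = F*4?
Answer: -9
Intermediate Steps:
O(F) = 4*F
K(U) = U
K(O(-1)) - 1*5 = 4*(-1) - 1*5 = -4 - 5 = -9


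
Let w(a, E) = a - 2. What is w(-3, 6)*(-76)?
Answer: 380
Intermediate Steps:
w(a, E) = -2 + a
w(-3, 6)*(-76) = (-2 - 3)*(-76) = -5*(-76) = 380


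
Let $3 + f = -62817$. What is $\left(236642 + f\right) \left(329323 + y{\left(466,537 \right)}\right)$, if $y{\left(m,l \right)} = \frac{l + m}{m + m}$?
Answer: $\frac{26675596619529}{466} \approx 5.7244 \cdot 10^{10}$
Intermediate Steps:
$f = -62820$ ($f = -3 - 62817 = -62820$)
$y{\left(m,l \right)} = \frac{l + m}{2 m}$
$\left(236642 + f\right) \left(329323 + y{\left(466,537 \right)}\right) = \left(236642 - 62820\right) \left(329323 + \frac{537 + 466}{2 \cdot 466}\right) = 173822 \left(329323 + \frac{1}{2} \cdot \frac{1}{466} \cdot 1003\right) = 173822 \left(329323 + \frac{1003}{932}\right) = 173822 \cdot \frac{306930039}{932} = \frac{26675596619529}{466}$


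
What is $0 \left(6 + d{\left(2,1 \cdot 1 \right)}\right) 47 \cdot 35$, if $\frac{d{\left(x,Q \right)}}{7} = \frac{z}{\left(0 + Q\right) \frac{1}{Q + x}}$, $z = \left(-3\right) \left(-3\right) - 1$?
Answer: $0$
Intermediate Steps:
$z = 8$ ($z = 9 - 1 = 8$)
$d{\left(x,Q \right)} = \frac{56 \left(Q + x\right)}{Q}$ ($d{\left(x,Q \right)} = 7 \frac{8}{\left(0 + Q\right) \frac{1}{Q + x}} = 7 \frac{8}{Q \frac{1}{Q + x}} = 7 \cdot 8 \frac{Q + x}{Q} = 7 \frac{8 \left(Q + x\right)}{Q} = \frac{56 \left(Q + x\right)}{Q}$)
$0 \left(6 + d{\left(2,1 \cdot 1 \right)}\right) 47 \cdot 35 = 0 \left(6 + \left(56 + 56 \cdot 2 \frac{1}{1 \cdot 1}\right)\right) 47 \cdot 35 = 0 \left(6 + \left(56 + 56 \cdot 2 \cdot 1^{-1}\right)\right) 47 \cdot 35 = 0 \left(6 + \left(56 + 56 \cdot 2 \cdot 1\right)\right) 47 \cdot 35 = 0 \left(6 + \left(56 + 112\right)\right) 47 \cdot 35 = 0 \left(6 + 168\right) 47 \cdot 35 = 0 \cdot 174 \cdot 47 \cdot 35 = 0 \cdot 47 \cdot 35 = 0 \cdot 35 = 0$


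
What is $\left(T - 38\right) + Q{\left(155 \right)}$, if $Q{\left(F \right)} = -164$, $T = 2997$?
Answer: $2795$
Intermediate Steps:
$\left(T - 38\right) + Q{\left(155 \right)} = \left(2997 - 38\right) - 164 = 2959 - 164 = 2795$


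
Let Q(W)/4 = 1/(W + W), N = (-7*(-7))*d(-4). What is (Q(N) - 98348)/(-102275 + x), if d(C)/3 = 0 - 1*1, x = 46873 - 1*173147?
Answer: 390734/908019 ≈ 0.43032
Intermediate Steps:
x = -126274 (x = 46873 - 173147 = -126274)
d(C) = -3 (d(C) = 3*(0 - 1*1) = 3*(0 - 1) = 3*(-1) = -3)
N = -147 (N = -7*(-7)*(-3) = 49*(-3) = -147)
Q(W) = 2/W (Q(W) = 4/(W + W) = 4/((2*W)) = 4*(1/(2*W)) = 2/W)
(Q(N) - 98348)/(-102275 + x) = (2/(-147) - 98348)/(-102275 - 126274) = (2*(-1/147) - 98348)/(-228549) = (-2/147 - 98348)*(-1/228549) = -14457158/147*(-1/228549) = 390734/908019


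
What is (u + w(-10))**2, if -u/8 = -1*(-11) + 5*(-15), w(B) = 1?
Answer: 263169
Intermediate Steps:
u = 512 (u = -8*(-1*(-11) + 5*(-15)) = -8*(11 - 75) = -8*(-64) = 512)
(u + w(-10))**2 = (512 + 1)**2 = 513**2 = 263169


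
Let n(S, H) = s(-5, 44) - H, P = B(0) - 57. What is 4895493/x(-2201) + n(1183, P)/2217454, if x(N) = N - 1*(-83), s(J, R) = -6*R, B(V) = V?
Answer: -904627581104/391380631 ≈ -2311.4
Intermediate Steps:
P = -57 (P = 0 - 57 = -57)
x(N) = 83 + N (x(N) = N + 83 = 83 + N)
n(S, H) = -264 - H (n(S, H) = -6*44 - H = -264 - H)
4895493/x(-2201) + n(1183, P)/2217454 = 4895493/(83 - 2201) + (-264 - 1*(-57))/2217454 = 4895493/(-2118) + (-264 + 57)*(1/2217454) = 4895493*(-1/2118) - 207*1/2217454 = -1631831/706 - 207/2217454 = -904627581104/391380631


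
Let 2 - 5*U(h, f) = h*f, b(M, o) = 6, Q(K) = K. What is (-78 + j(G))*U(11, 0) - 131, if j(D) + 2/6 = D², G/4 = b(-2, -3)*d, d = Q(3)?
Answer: 28669/15 ≈ 1911.3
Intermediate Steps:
U(h, f) = ⅖ - f*h/5 (U(h, f) = ⅖ - h*f/5 = ⅖ - f*h/5)
d = 3
G = 72 (G = 4*(6*3) = 4*18 = 72)
j(D) = -⅓ + D²
(-78 + j(G))*U(11, 0) - 131 = (-78 + (-⅓ + 72²))*(⅖ - ⅕*0*11) - 131 = (-78 + (-⅓ + 5184))*(⅖ + 0) - 131 = (-78 + 15551/3)*(⅖) - 131 = (15317/3)*(⅖) - 131 = 30634/15 - 131 = 28669/15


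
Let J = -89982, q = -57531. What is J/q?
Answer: 29994/19177 ≈ 1.5641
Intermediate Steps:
J/q = -89982/(-57531) = -89982*(-1/57531) = 29994/19177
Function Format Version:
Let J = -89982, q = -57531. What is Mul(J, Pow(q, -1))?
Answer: Rational(29994, 19177) ≈ 1.5641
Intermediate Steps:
Mul(J, Pow(q, -1)) = Mul(-89982, Pow(-57531, -1)) = Mul(-89982, Rational(-1, 57531)) = Rational(29994, 19177)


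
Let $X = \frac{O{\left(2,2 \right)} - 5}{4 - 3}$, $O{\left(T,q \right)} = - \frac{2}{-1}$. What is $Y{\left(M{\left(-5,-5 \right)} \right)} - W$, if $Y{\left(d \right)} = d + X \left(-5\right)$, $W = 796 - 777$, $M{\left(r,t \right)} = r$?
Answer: $-9$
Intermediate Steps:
$W = 19$
$O{\left(T,q \right)} = 2$ ($O{\left(T,q \right)} = \left(-2\right) \left(-1\right) = 2$)
$X = -3$ ($X = \frac{2 - 5}{4 - 3} = - \frac{3}{1} = \left(-3\right) 1 = -3$)
$Y{\left(d \right)} = 15 + d$ ($Y{\left(d \right)} = d - -15 = d + 15 = 15 + d$)
$Y{\left(M{\left(-5,-5 \right)} \right)} - W = \left(15 - 5\right) - 19 = 10 - 19 = -9$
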